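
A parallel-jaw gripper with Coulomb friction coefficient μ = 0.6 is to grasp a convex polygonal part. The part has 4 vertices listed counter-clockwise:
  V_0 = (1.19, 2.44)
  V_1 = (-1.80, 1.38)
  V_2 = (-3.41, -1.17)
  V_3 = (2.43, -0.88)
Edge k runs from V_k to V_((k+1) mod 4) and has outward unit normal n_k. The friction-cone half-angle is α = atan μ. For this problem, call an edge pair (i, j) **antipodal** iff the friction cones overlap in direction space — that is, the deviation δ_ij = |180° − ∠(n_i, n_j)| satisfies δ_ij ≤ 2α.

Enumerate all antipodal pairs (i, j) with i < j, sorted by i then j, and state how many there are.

count = 3; pairs: (0,2), (1,2), (1,3)

α = atan 0.6 = 30.96°;  2α = 61.93°
n_0 = (-0.3341, +0.9425)
n_1 = (-0.8456, +0.5339)
n_2 = (+0.0496, -0.9988)
n_3 = (+0.9368, +0.3499)
  (0,1): δ = 141.79°  ·
  (0,2): δ = 16.68°  ✓
  (0,3): δ = 90.96°  ·
  (1,2): δ = 54.89°  ✓
  (1,3): δ = 52.75°  ✓
  (2,3): δ = 72.36°  ·
antipodal pairs: 3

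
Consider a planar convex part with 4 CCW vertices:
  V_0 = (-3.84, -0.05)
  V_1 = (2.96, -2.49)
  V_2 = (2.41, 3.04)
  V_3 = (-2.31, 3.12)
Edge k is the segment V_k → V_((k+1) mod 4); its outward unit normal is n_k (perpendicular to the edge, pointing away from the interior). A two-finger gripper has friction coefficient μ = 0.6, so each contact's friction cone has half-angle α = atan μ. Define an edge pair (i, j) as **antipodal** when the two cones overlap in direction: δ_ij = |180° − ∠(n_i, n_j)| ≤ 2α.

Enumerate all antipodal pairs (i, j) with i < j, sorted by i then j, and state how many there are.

count = 2; pairs: (0,2), (1,3)

α = atan 0.6 = 30.96°;  2α = 61.93°
n_0 = (-0.3377, -0.9412)
n_1 = (+0.9951, +0.0990)
n_2 = (+0.0169, +0.9999)
n_3 = (-0.9006, +0.4347)
  (0,1): δ = 64.58°  ·
  (0,2): δ = 18.77°  ✓
  (0,3): δ = 83.97°  ·
  (1,2): δ = 96.65°  ·
  (1,3): δ = 31.44°  ✓
  (2,3): δ = 114.79°  ·
antipodal pairs: 2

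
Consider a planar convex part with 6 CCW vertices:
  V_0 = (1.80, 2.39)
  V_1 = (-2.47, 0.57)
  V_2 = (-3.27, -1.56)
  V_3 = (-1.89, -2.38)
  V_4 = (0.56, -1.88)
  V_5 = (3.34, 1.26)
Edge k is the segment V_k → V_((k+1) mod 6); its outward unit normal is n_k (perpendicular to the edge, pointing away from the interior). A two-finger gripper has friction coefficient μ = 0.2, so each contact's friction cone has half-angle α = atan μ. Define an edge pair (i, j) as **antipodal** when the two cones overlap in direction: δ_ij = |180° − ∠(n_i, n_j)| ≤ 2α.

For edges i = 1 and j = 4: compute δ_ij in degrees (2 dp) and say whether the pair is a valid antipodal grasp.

δ = 20.93°, valid

α = atan 0.2 = 11.31°;  2α = 22.62°
edge 1: e_1 = (-0.80, -2.13);  n_1 = (-0.9361, +0.3516)
edge 4: e_4 = (+2.78, +3.14);  n_4 = (+0.7487, -0.6629)
∠(n_1, n_4) = 159.07°
δ = |180° − 159.07°| = 20.93°
20.93° ≤ 2α = 22.62°  →  valid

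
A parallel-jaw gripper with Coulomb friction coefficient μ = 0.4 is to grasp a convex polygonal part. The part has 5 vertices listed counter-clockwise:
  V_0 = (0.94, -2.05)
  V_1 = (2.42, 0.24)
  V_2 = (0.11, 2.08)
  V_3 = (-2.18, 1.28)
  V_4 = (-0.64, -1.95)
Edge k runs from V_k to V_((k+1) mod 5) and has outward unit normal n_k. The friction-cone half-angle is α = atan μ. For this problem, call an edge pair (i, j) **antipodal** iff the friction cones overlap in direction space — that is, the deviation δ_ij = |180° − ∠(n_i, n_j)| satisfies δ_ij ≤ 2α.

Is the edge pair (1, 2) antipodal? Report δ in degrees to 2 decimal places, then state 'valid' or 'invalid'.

δ = 122.20°, invalid

α = atan 0.4 = 21.80°;  2α = 43.60°
edge 1: e_1 = (-2.31, +1.84);  n_1 = (+0.6230, +0.7822)
edge 2: e_2 = (-2.29, -0.80);  n_2 = (-0.3298, +0.9441)
∠(n_1, n_2) = 57.80°
δ = |180° − 57.80°| = 122.20°
122.20° > 2α = 43.60°  →  invalid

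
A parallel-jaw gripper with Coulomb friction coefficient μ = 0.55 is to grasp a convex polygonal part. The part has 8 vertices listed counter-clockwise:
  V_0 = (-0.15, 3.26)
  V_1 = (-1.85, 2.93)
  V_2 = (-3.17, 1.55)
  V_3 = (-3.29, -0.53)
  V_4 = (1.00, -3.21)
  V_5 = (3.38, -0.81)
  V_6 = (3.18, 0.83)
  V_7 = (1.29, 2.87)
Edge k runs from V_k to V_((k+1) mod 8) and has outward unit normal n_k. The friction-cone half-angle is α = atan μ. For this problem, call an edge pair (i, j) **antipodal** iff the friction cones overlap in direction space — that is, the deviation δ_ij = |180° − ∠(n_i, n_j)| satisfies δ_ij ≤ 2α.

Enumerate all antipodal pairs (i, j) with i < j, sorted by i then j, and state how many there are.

α = atan 0.55 = 28.81°;  2α = 57.62°
n_0 = (-0.1906, +0.9817)
n_1 = (-0.7226, +0.6912)
n_2 = (-0.9983, +0.0576)
n_3 = (-0.5298, -0.8481)
n_4 = (+0.7101, -0.7041)
n_5 = (+0.9926, +0.1211)
n_6 = (+0.7336, +0.6796)
n_7 = (+0.2614, +0.9652)
  (0,1): δ = 144.71°  ·
  (0,2): δ = 104.29°  ·
  (0,3): δ = 42.98°  ✓
  (0,4): δ = 34.25°  ✓
  (0,5): δ = 85.97°  ·
  (0,6): δ = 121.83°  ·
  (0,7): δ = 153.86°  ·
  (1,2): δ = 139.57°  ·
  (1,3): δ = 78.27°  ·
  (1,4): δ = 1.03°  ✓
  (1,5): δ = 50.68°  ✓
  (1,6): δ = 86.54°  ·
  (1,7): δ = 118.57°  ·
  (2,3): δ = 118.69°  ·
  (2,4): δ = 41.46°  ✓
  (2,5): δ = 10.25°  ✓
  (2,6): δ = 46.12°  ✓
  (2,7): δ = 78.15°  ·
  (3,4): δ = 102.77°  ·
  (3,5): δ = 51.05°  ✓
  (3,6): δ = 15.19°  ✓
  (3,7): δ = 16.84°  ✓
  (4,5): δ = 128.29°  ·
  (4,6): δ = 92.43°  ·
  (4,7): δ = 60.39°  ·
  (5,6): δ = 144.14°  ·
  (5,7): δ = 112.11°  ·
  (6,7): δ = 147.97°  ·
antipodal pairs: 10

count = 10; pairs: (0,3), (0,4), (1,4), (1,5), (2,4), (2,5), (2,6), (3,5), (3,6), (3,7)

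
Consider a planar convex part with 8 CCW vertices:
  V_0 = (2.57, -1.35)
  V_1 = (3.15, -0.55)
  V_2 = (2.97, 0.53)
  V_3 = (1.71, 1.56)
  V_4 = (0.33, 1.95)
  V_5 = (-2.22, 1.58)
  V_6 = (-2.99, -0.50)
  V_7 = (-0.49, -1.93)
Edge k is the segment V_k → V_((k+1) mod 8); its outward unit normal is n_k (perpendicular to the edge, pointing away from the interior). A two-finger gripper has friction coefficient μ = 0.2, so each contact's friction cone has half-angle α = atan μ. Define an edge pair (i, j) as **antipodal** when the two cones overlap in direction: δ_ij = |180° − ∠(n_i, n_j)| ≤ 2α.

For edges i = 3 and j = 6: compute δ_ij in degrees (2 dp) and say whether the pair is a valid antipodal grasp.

δ = 13.99°, valid

α = atan 0.2 = 11.31°;  2α = 22.62°
edge 3: e_3 = (-1.38, +0.39);  n_3 = (+0.2720, +0.9623)
edge 6: e_6 = (+2.50, -1.43);  n_6 = (-0.4965, -0.8680)
∠(n_3, n_6) = 166.01°
δ = |180° − 166.01°| = 13.99°
13.99° ≤ 2α = 22.62°  →  valid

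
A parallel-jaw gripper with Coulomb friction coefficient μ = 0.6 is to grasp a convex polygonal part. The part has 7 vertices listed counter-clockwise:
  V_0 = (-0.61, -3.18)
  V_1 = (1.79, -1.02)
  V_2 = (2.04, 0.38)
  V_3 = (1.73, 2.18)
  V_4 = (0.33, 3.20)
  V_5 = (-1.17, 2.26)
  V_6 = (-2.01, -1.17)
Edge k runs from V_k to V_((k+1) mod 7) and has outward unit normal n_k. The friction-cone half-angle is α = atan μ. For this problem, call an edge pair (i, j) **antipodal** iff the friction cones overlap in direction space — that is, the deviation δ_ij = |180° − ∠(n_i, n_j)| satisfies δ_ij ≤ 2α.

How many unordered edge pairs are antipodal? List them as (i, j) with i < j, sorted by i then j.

count = 8; pairs: (0,4), (0,5), (1,4), (1,5), (1,6), (2,5), (2,6), (3,6)

α = atan 0.6 = 30.96°;  2α = 61.93°
n_0 = (+0.6690, -0.7433)
n_1 = (+0.9844, -0.1758)
n_2 = (+0.9855, +0.1697)
n_3 = (+0.5889, +0.8082)
n_4 = (-0.5310, +0.8474)
n_5 = (-0.9713, +0.2379)
n_6 = (-0.8206, -0.5715)
  (0,1): δ = 142.11°  ·
  (0,2): δ = 122.22°  ·
  (0,3): δ = 78.06°  ·
  (0,4): δ = 9.91°  ✓
  (0,5): δ = 34.25°  ✓
  (0,6): δ = 82.87°  ·
  (1,2): δ = 160.10°  ·
  (1,3): δ = 115.95°  ·
  (1,4): δ = 47.80°  ✓
  (1,5): δ = 3.64°  ✓
  (1,6): δ = 44.98°  ✓
  (2,3): δ = 135.85°  ·
  (2,4): δ = 67.70°  ·
  (2,5): δ = 23.53°  ✓
  (2,6): δ = 25.09°  ✓
  (3,4): δ = 111.85°  ·
  (3,5): δ = 67.68°  ·
  (3,6): δ = 19.07°  ✓
  (4,5): δ = 135.83°  ·
  (4,6): δ = 87.22°  ·
  (5,6): δ = 131.38°  ·
antipodal pairs: 8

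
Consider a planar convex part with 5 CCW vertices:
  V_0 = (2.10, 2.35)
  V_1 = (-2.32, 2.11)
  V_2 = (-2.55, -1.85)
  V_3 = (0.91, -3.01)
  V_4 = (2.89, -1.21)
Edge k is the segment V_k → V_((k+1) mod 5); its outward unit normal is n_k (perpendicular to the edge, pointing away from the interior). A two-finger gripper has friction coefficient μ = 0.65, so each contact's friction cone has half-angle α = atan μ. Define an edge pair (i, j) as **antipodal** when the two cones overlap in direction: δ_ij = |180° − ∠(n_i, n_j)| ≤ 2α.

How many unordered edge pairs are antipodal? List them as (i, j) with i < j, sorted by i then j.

count = 5; pairs: (0,2), (0,3), (1,3), (1,4), (2,4)

α = atan 0.65 = 33.02°;  2α = 66.05°
n_0 = (-0.0542, +0.9985)
n_1 = (-0.9983, +0.0580)
n_2 = (-0.3179, -0.9481)
n_3 = (+0.6727, -0.7399)
n_4 = (+0.9763, +0.2166)
  (0,1): δ = 96.43°  ·
  (0,2): δ = 21.64°  ✓
  (0,3): δ = 39.17°  ✓
  (0,4): δ = 99.40°  ·
  (1,2): δ = 105.21°  ·
  (1,3): δ = 44.40°  ✓
  (1,4): δ = 15.84°  ✓
  (2,3): δ = 119.19°  ·
  (2,4): δ = 58.95°  ✓
  (3,4): δ = 119.76°  ·
antipodal pairs: 5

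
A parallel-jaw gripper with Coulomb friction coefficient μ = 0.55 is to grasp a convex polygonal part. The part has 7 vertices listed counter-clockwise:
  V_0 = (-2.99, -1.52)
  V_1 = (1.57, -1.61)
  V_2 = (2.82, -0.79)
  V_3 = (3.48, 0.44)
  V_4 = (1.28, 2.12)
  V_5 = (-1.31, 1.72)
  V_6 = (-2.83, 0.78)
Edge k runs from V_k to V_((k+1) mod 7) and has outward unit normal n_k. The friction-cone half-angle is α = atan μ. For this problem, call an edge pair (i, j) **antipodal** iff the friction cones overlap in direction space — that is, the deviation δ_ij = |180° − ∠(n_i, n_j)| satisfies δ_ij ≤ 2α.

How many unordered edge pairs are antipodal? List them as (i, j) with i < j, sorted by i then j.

α = atan 0.55 = 28.81°;  2α = 57.62°
n_0 = (-0.0197, -0.9998)
n_1 = (+0.5485, -0.8361)
n_2 = (+0.8812, -0.4728)
n_3 = (+0.6069, +0.7948)
n_4 = (-0.1526, +0.9883)
n_5 = (-0.5260, +0.8505)
n_6 = (-0.9976, +0.0694)
  (0,1): δ = 145.60°  ·
  (0,2): δ = 117.09°  ·
  (0,3): δ = 36.24°  ✓
  (0,4): δ = 9.91°  ✓
  (0,5): δ = 32.86°  ✓
  (0,6): δ = 87.15°  ·
  (1,2): δ = 151.48°  ·
  (1,3): δ = 70.63°  ·
  (1,4): δ = 24.49°  ✓
  (1,5): δ = 1.53°  ✓
  (1,6): δ = 52.76°  ✓
  (2,3): δ = 99.15°  ·
  (2,4): δ = 53.00°  ✓
  (2,5): δ = 30.05°  ✓
  (2,6): δ = 24.24°  ✓
  (3,4): δ = 133.85°  ·
  (3,5): δ = 110.90°  ·
  (3,6): δ = 56.61°  ✓
  (4,5): δ = 157.05°  ·
  (4,6): δ = 102.76°  ·
  (5,6): δ = 125.71°  ·
antipodal pairs: 10

count = 10; pairs: (0,3), (0,4), (0,5), (1,4), (1,5), (1,6), (2,4), (2,5), (2,6), (3,6)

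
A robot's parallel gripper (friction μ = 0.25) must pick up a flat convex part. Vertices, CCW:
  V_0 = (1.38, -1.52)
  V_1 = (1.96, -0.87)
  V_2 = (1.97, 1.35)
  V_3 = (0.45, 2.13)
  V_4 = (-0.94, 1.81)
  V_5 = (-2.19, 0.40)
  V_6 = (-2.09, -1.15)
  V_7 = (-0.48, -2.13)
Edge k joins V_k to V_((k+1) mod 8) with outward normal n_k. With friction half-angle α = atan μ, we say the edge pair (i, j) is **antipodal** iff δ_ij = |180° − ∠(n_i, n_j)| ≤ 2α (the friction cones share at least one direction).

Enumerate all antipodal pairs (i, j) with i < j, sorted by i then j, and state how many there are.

count = 4; pairs: (0,4), (1,5), (2,6), (3,7)

α = atan 0.25 = 14.04°;  2α = 28.07°
n_0 = (+0.7461, -0.6658)
n_1 = (+1.0000, -0.0045)
n_2 = (+0.4566, +0.8897)
n_3 = (-0.2243, +0.9745)
n_4 = (-0.7483, +0.6634)
n_5 = (-0.9979, -0.0644)
n_6 = (-0.5199, -0.8542)
n_7 = (+0.3116, -0.9502)
  (0,1): δ = 138.52°  ·
  (0,2): δ = 75.42°  ·
  (0,3): δ = 35.29°  ·
  (0,4): δ = 0.18°  ✓
  (0,5): δ = 45.43°  ·
  (0,6): δ = 100.41°  ·
  (0,7): δ = 149.90°  ·
  (1,2): δ = 116.91°  ·
  (1,3): δ = 76.78°  ·
  (1,4): δ = 41.30°  ·
  (1,5): δ = 3.95°  ✓
  (1,6): δ = 58.93°  ·
  (1,7): δ = 108.42°  ·
  (2,3): δ = 139.87°  ·
  (2,4): δ = 104.39°  ·
  (2,5): δ = 59.14°  ·
  (2,6): δ = 4.16°  ✓
  (2,7): δ = 45.32°  ·
  (3,4): δ = 144.52°  ·
  (3,5): δ = 99.27°  ·
  (3,6): δ = 44.29°  ·
  (3,7): δ = 5.19°  ✓
  (4,5): δ = 134.75°  ·
  (4,6): δ = 79.77°  ·
  (4,7): δ = 30.28°  ·
  (5,6): δ = 125.02°  ·
  (5,7): δ = 75.53°  ·
  (6,7): δ = 130.51°  ·
antipodal pairs: 4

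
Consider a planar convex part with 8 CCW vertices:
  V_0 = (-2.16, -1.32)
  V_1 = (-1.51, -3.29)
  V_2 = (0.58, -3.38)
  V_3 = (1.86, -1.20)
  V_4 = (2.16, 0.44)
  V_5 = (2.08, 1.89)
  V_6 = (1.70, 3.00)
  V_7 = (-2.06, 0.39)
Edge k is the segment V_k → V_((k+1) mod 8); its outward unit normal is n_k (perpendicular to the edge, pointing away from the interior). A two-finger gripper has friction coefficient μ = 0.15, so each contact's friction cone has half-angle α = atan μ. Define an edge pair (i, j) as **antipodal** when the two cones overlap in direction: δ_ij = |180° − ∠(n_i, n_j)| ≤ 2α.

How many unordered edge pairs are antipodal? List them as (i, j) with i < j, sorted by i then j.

count = 4; pairs: (0,4), (0,5), (3,7), (4,7)

α = atan 0.15 = 8.53°;  2α = 17.06°
n_0 = (-0.9496, -0.3133)
n_1 = (-0.0430, -0.9991)
n_2 = (+0.8623, -0.5063)
n_3 = (+0.9837, -0.1799)
n_4 = (+0.9985, +0.0551)
n_5 = (+0.9461, +0.3239)
n_6 = (-0.5702, +0.8215)
n_7 = (-0.9983, +0.0584)
  (0,1): δ = 110.73°  ·
  (0,2): δ = 48.68°  ·
  (0,3): δ = 28.63°  ·
  (0,4): δ = 15.10°  ✓
  (0,5): δ = 0.64°  ✓
  (0,6): δ = 106.51°  ·
  (0,7): δ = 158.39°  ·
  (1,2): δ = 117.95°  ·
  (1,3): δ = 97.90°  ·
  (1,4): δ = 84.38°  ·
  (1,5): δ = 68.64°  ·
  (1,6): δ = 37.23°  ·
  (1,7): δ = 89.12°  ·
  (2,3): δ = 159.95°  ·
  (2,4): δ = 146.42°  ·
  (2,5): δ = 130.68°  ·
  (2,6): δ = 24.81°  ·
  (2,7): δ = 27.07°  ·
  (3,4): δ = 166.48°  ·
  (3,5): δ = 150.74°  ·
  (3,6): δ = 44.87°  ·
  (3,7): δ = 7.02°  ✓
  (4,5): δ = 164.26°  ·
  (4,6): δ = 58.39°  ·
  (4,7): δ = 6.50°  ✓
  (5,6): δ = 74.13°  ·
  (5,7): δ = 22.25°  ·
  (6,7): δ = 128.11°  ·
antipodal pairs: 4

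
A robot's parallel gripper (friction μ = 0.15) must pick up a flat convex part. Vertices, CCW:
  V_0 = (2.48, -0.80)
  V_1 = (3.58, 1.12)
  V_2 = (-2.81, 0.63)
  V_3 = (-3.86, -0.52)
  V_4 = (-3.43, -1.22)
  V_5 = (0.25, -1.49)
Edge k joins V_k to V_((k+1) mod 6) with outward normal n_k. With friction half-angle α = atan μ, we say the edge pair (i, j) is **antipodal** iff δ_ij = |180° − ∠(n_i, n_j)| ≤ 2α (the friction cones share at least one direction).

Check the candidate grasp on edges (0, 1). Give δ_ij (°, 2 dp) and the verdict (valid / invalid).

δ = 55.81°, invalid

α = atan 0.15 = 8.53°;  2α = 17.06°
edge 0: e_0 = (+1.10, +1.92);  n_0 = (+0.8677, -0.4971)
edge 1: e_1 = (-6.39, -0.49);  n_1 = (-0.0765, +0.9971)
∠(n_0, n_1) = 124.19°
δ = |180° − 124.19°| = 55.81°
55.81° > 2α = 17.06°  →  invalid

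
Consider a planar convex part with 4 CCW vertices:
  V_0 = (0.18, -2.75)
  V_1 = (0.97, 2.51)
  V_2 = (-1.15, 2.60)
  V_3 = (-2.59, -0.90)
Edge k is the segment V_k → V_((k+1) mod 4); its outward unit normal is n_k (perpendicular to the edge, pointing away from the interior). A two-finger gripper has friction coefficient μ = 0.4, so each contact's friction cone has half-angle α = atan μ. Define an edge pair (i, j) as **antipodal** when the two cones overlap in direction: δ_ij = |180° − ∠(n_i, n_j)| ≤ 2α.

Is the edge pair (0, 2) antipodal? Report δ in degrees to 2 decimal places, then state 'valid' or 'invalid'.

α = atan 0.4 = 21.80°;  2α = 43.60°
edge 0: e_0 = (+0.79, +5.26);  n_0 = (+0.9889, -0.1485)
edge 2: e_2 = (-1.44, -3.50);  n_2 = (-0.9248, +0.3805)
∠(n_0, n_2) = 166.18°
δ = |180° − 166.18°| = 13.82°
13.82° ≤ 2α = 43.60°  →  valid

δ = 13.82°, valid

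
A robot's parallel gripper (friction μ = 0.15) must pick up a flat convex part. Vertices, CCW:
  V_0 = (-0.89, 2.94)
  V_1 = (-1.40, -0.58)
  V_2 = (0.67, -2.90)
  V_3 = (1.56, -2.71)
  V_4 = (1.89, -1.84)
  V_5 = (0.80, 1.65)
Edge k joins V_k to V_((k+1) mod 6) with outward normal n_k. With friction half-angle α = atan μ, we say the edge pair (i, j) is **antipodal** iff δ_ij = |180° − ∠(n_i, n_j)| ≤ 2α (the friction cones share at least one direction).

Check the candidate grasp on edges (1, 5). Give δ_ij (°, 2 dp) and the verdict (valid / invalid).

δ = 10.90°, valid

α = atan 0.15 = 8.53°;  2α = 17.06°
edge 1: e_1 = (+2.07, -2.32);  n_1 = (-0.7462, -0.6658)
edge 5: e_5 = (-1.69, +1.29);  n_5 = (+0.6068, +0.7949)
∠(n_1, n_5) = 169.10°
δ = |180° − 169.10°| = 10.90°
10.90° ≤ 2α = 17.06°  →  valid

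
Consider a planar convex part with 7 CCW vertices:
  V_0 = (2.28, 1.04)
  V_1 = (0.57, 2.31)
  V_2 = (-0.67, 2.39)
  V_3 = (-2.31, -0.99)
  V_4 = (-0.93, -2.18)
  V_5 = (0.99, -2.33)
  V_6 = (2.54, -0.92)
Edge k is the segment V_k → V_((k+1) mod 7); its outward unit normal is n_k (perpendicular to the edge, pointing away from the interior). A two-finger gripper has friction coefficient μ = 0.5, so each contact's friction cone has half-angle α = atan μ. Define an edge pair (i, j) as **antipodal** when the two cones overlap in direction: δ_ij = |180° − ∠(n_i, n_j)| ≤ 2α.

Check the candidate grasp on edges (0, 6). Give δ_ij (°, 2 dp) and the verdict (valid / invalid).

δ = 134.16°, invalid

α = atan 0.5 = 26.57°;  2α = 53.13°
edge 0: e_0 = (-1.71, +1.27);  n_0 = (+0.5962, +0.8028)
edge 6: e_6 = (-0.26, +1.96);  n_6 = (+0.9913, +0.1315)
∠(n_0, n_6) = 45.84°
δ = |180° − 45.84°| = 134.16°
134.16° > 2α = 53.13°  →  invalid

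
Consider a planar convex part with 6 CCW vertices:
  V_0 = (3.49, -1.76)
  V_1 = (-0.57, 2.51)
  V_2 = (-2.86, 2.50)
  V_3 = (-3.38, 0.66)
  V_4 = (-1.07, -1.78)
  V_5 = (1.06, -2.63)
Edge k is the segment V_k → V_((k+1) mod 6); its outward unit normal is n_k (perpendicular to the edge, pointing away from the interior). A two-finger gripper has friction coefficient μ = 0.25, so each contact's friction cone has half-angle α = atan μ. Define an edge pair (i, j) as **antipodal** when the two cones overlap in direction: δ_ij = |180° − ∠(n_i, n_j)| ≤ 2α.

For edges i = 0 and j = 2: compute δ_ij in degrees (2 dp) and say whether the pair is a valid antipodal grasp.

δ = 59.34°, invalid

α = atan 0.25 = 14.04°;  2α = 28.07°
edge 0: e_0 = (-4.06, +4.27);  n_0 = (+0.7247, +0.6891)
edge 2: e_2 = (-0.52, -1.84);  n_2 = (-0.9623, +0.2720)
∠(n_0, n_2) = 120.66°
δ = |180° − 120.66°| = 59.34°
59.34° > 2α = 28.07°  →  invalid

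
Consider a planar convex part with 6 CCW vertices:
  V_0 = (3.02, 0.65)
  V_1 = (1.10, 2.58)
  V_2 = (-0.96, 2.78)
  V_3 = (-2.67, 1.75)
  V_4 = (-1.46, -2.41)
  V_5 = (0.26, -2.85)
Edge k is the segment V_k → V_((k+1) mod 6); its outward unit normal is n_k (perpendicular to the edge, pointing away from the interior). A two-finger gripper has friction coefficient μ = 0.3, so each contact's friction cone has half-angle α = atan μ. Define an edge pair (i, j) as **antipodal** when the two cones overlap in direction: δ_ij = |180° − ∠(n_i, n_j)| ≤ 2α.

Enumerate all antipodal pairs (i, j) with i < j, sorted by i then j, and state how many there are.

α = atan 0.3 = 16.70°;  2α = 33.40°
n_0 = (+0.7089, +0.7053)
n_1 = (+0.0966, +0.9953)
n_2 = (-0.5160, +0.8566)
n_3 = (-0.9602, -0.2793)
n_4 = (-0.2478, -0.9688)
n_5 = (+0.7852, -0.6192)
  (0,1): δ = 140.40°  ·
  (0,2): δ = 103.79°  ·
  (0,3): δ = 28.63°  ✓
  (0,4): δ = 30.80°  ✓
  (0,5): δ = 96.89°  ·
  (1,2): δ = 143.39°  ·
  (1,3): δ = 68.24°  ·
  (1,4): δ = 8.80°  ✓
  (1,5): δ = 57.29°  ·
  (2,3): δ = 104.84°  ·
  (2,4): δ = 45.41°  ·
  (2,5): δ = 20.68°  ✓
  (3,4): δ = 120.57°  ·
  (3,5): δ = 54.48°  ·
  (4,5): δ = 113.91°  ·
antipodal pairs: 4

count = 4; pairs: (0,3), (0,4), (1,4), (2,5)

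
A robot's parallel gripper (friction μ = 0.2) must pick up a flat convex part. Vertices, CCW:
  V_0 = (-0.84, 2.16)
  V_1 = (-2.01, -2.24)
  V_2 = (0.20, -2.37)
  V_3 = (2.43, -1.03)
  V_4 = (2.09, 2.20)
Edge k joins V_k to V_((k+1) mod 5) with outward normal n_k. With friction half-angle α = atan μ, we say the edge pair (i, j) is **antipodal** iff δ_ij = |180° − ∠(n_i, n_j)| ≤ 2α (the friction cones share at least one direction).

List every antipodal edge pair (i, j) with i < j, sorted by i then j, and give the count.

α = atan 0.2 = 11.31°;  2α = 22.62°
n_0 = (-0.9664, +0.2570)
n_1 = (-0.0587, -0.9983)
n_2 = (+0.5151, -0.8572)
n_3 = (+0.9945, +0.1047)
n_4 = (-0.0137, +0.9999)
  (0,1): δ = 78.48°  ·
  (0,2): δ = 44.11°  ·
  (0,3): δ = 20.90°  ✓
  (0,4): δ = 105.67°  ·
  (1,2): δ = 145.63°  ·
  (1,3): δ = 80.62°  ·
  (1,4): δ = 4.15°  ✓
  (2,3): δ = 114.99°  ·
  (2,4): δ = 30.22°  ·
  (3,4): δ = 95.23°  ·
antipodal pairs: 2

count = 2; pairs: (0,3), (1,4)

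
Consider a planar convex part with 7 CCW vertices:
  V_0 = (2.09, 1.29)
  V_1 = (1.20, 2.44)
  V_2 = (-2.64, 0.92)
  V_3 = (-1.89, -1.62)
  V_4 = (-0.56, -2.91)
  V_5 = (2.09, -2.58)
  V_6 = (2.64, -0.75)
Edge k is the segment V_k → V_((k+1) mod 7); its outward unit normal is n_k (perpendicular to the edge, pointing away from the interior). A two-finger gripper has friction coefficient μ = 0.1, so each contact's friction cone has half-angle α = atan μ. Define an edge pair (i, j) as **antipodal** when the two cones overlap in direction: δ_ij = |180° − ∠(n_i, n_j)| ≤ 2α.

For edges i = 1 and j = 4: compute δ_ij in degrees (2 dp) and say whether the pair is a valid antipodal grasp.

δ = 14.50°, invalid

α = atan 0.1 = 5.71°;  2α = 11.42°
edge 1: e_1 = (-3.84, -1.52);  n_1 = (-0.3680, +0.9298)
edge 4: e_4 = (+2.65, +0.33);  n_4 = (+0.1236, -0.9923)
∠(n_1, n_4) = 165.50°
δ = |180° − 165.50°| = 14.50°
14.50° > 2α = 11.42°  →  invalid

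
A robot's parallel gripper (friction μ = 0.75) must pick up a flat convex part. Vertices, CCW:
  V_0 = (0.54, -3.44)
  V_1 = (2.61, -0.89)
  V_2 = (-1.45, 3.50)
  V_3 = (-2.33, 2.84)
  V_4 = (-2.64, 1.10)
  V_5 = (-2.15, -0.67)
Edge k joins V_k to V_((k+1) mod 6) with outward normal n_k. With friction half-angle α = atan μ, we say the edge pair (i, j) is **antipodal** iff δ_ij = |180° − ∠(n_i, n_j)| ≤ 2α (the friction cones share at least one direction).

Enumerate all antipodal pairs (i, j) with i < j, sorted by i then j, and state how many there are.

count = 6; pairs: (0,2), (0,3), (0,4), (1,3), (1,4), (1,5)

α = atan 0.75 = 36.87°;  2α = 73.74°
n_0 = (+0.7764, -0.6302)
n_1 = (+0.7342, +0.6790)
n_2 = (-0.6000, +0.8000)
n_3 = (-0.9845, +0.1754)
n_4 = (-0.9638, -0.2668)
n_5 = (-0.7174, -0.6967)
  (0,1): δ = 98.17°  ·
  (0,2): δ = 14.06°  ✓
  (0,3): δ = 28.97°  ✓
  (0,4): δ = 54.54°  ✓
  (0,5): δ = 83.23°  ·
  (1,2): δ = 95.89°  ·
  (1,3): δ = 52.87°  ✓
  (1,4): δ = 27.29°  ✓
  (1,5): δ = 1.40°  ✓
  (2,3): δ = 136.97°  ·
  (2,4): δ = 111.40°  ·
  (2,5): δ = 82.71°  ·
  (3,4): δ = 154.42°  ·
  (3,5): δ = 125.74°  ·
  (4,5): δ = 151.31°  ·
antipodal pairs: 6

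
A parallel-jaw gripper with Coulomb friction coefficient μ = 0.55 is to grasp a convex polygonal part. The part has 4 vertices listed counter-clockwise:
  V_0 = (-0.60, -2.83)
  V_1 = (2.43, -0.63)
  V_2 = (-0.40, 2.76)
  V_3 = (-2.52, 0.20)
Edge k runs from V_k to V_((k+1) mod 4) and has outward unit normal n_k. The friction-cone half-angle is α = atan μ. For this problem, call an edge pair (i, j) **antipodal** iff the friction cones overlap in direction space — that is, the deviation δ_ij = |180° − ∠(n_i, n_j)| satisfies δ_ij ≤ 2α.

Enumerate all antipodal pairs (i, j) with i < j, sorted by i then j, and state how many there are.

α = atan 0.55 = 28.81°;  2α = 57.62°
n_0 = (+0.5875, -0.8092)
n_1 = (+0.7677, +0.6409)
n_2 = (-0.7702, +0.6378)
n_3 = (-0.8447, -0.5353)
  (0,1): δ = 86.13°  ·
  (0,2): δ = 14.39°  ✓
  (0,3): δ = 86.38°  ·
  (1,2): δ = 79.48°  ·
  (1,3): δ = 7.49°  ✓
  (2,3): δ = 108.01°  ·
antipodal pairs: 2

count = 2; pairs: (0,2), (1,3)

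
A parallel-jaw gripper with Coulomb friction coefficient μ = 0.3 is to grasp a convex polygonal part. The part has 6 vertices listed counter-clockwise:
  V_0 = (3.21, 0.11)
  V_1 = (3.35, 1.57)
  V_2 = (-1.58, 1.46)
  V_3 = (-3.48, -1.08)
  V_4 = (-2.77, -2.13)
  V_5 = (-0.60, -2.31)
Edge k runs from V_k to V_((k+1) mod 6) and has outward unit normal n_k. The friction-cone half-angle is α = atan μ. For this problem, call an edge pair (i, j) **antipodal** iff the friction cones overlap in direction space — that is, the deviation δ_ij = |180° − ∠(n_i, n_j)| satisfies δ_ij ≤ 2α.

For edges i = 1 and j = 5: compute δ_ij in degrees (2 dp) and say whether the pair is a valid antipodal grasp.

δ = 31.14°, valid

α = atan 0.3 = 16.70°;  2α = 33.40°
edge 1: e_1 = (-4.93, -0.11);  n_1 = (-0.0223, +0.9998)
edge 5: e_5 = (+3.81, +2.42);  n_5 = (+0.5362, -0.8441)
∠(n_1, n_5) = 148.86°
δ = |180° − 148.86°| = 31.14°
31.14° ≤ 2α = 33.40°  →  valid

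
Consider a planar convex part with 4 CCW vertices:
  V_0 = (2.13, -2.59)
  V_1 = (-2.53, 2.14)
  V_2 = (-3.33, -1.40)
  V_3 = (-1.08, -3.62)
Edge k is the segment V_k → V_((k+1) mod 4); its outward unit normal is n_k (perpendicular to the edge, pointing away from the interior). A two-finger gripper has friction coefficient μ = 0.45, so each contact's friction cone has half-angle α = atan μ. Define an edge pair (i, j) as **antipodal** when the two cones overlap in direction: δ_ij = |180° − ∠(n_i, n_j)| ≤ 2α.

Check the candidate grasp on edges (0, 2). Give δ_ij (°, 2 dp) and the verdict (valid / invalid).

α = atan 0.45 = 24.23°;  2α = 48.46°
edge 0: e_0 = (-4.66, +4.73);  n_0 = (+0.7124, +0.7018)
edge 2: e_2 = (+2.25, -2.22);  n_2 = (-0.7023, -0.7118)
∠(n_0, n_2) = 179.19°
δ = |180° − 179.19°| = 0.81°
0.81° ≤ 2α = 48.46°  →  valid

δ = 0.81°, valid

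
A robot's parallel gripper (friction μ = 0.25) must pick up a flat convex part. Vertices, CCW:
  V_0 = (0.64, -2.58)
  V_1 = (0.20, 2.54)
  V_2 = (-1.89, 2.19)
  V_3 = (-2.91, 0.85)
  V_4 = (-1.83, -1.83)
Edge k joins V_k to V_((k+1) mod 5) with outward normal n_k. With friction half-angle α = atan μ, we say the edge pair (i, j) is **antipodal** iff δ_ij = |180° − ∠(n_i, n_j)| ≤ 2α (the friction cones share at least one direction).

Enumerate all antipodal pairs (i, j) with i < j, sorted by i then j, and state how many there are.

α = atan 0.25 = 14.04°;  2α = 28.07°
n_0 = (+0.9963, +0.0856)
n_1 = (-0.1652, +0.9863)
n_2 = (-0.7957, +0.6057)
n_3 = (-0.9275, -0.3738)
n_4 = (-0.2905, -0.9569)
  (0,1): δ = 85.41°  ·
  (0,2): δ = 42.19°  ·
  (0,3): δ = 17.04°  ✓
  (0,4): δ = 68.20°  ·
  (1,2): δ = 136.78°  ·
  (1,3): δ = 77.56°  ·
  (1,4): δ = 26.40°  ✓
  (2,3): δ = 120.77°  ·
  (2,4): δ = 69.61°  ·
  (3,4): δ = 128.84°  ·
antipodal pairs: 2

count = 2; pairs: (0,3), (1,4)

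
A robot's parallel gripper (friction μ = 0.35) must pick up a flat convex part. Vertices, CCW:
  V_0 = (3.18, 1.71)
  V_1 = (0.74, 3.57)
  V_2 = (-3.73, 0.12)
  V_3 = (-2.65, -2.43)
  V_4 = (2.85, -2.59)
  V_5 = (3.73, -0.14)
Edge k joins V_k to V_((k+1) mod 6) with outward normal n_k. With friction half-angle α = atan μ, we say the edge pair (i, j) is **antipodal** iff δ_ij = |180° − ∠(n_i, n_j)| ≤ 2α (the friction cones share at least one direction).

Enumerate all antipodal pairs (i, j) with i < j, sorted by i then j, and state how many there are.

α = atan 0.35 = 19.29°;  2α = 38.58°
n_0 = (+0.6062, +0.7953)
n_1 = (-0.6110, +0.7916)
n_2 = (-0.9208, -0.3900)
n_3 = (-0.0291, -0.9996)
n_4 = (+0.9411, -0.3380)
n_5 = (+0.9585, +0.2850)
  (0,1): δ = 105.02°  ·
  (0,2): δ = 29.73°  ✓
  (0,3): δ = 35.65°  ✓
  (0,4): δ = 107.56°  ·
  (0,5): δ = 143.88°  ·
  (1,2): δ = 104.71°  ·
  (1,3): δ = 39.33°  ·
  (1,4): δ = 32.58°  ✓
  (1,5): δ = 68.90°  ·
  (2,3): δ = 114.62°  ·
  (2,4): δ = 42.71°  ·
  (2,5): δ = 6.40°  ✓
  (3,4): δ = 108.09°  ·
  (3,5): δ = 71.78°  ·
  (4,5): δ = 143.69°  ·
antipodal pairs: 4

count = 4; pairs: (0,2), (0,3), (1,4), (2,5)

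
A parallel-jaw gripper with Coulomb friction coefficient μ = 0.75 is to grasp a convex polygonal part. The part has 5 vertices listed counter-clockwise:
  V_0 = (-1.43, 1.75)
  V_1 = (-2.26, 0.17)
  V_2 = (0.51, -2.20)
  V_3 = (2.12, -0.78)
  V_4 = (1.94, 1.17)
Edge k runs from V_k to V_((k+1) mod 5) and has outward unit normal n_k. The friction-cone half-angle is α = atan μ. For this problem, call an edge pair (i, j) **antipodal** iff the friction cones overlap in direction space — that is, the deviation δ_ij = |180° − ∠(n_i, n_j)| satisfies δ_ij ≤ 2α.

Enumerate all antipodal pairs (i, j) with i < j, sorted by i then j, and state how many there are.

count = 5; pairs: (0,2), (0,3), (1,3), (1,4), (2,4)

α = atan 0.75 = 36.87°;  2α = 73.74°
n_0 = (-0.8853, +0.4651)
n_1 = (-0.6501, -0.7598)
n_2 = (+0.6615, -0.7500)
n_3 = (+0.9958, +0.0919)
n_4 = (+0.1696, +0.9855)
  (0,1): δ = 102.84°  ·
  (0,2): δ = 20.87°  ✓
  (0,3): δ = 32.99°  ✓
  (0,4): δ = 107.95°  ·
  (1,2): δ = 98.04°  ·
  (1,3): δ = 44.18°  ✓
  (1,4): δ = 30.78°  ✓
  (2,3): δ = 126.14°  ·
  (2,4): δ = 51.18°  ✓
  (3,4): δ = 105.04°  ·
antipodal pairs: 5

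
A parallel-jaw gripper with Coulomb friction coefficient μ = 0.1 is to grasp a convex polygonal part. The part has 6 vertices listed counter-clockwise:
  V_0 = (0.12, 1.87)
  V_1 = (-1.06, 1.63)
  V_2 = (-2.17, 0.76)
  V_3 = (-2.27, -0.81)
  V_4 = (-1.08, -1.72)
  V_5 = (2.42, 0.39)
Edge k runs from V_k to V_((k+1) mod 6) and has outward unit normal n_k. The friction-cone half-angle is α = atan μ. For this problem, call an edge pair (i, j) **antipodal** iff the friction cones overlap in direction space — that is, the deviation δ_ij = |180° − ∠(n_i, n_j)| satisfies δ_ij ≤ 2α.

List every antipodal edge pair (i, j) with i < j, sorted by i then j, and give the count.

α = atan 0.1 = 5.71°;  2α = 11.42°
n_0 = (-0.1993, +0.9799)
n_1 = (-0.6169, +0.7871)
n_2 = (-0.9980, +0.0636)
n_3 = (-0.6075, -0.7944)
n_4 = (+0.5163, -0.8564)
n_5 = (+0.5411, +0.8409)
  (0,1): δ = 153.41°  ·
  (0,2): δ = 105.14°  ·
  (0,3): δ = 48.90°  ·
  (0,4): δ = 19.59°  ·
  (0,5): δ = 135.74°  ·
  (1,2): δ = 131.73°  ·
  (1,3): δ = 75.49°  ·
  (1,4): δ = 7.00°  ✓
  (1,5): δ = 109.15°  ·
  (2,3): δ = 123.76°  ·
  (2,4): δ = 55.27°  ·
  (2,5): δ = 60.88°  ·
  (3,4): δ = 111.51°  ·
  (3,5): δ = 4.64°  ✓
  (4,5): δ = 63.84°  ·
antipodal pairs: 2

count = 2; pairs: (1,4), (3,5)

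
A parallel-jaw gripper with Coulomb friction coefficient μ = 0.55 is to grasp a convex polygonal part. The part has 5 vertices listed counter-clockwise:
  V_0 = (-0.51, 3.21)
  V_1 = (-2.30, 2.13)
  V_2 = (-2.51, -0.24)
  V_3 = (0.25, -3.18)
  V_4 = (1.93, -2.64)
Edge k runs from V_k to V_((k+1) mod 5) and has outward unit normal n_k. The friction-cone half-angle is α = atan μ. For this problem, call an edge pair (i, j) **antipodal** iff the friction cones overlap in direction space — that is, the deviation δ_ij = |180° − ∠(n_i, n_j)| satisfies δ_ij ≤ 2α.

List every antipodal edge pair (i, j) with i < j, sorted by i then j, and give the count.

count = 3; pairs: (0,3), (1,4), (2,4)

α = atan 0.55 = 28.81°;  2α = 57.62°
n_0 = (-0.5166, +0.8562)
n_1 = (-0.9961, +0.0883)
n_2 = (-0.7291, -0.6844)
n_3 = (+0.3060, -0.9520)
n_4 = (+0.9229, +0.3850)
  (0,1): δ = 126.17°  ·
  (0,2): δ = 77.91°  ·
  (0,3): δ = 13.29°  ✓
  (0,4): δ = 81.54°  ·
  (1,2): δ = 131.75°  ·
  (1,3): δ = 67.12°  ·
  (1,4): δ = 27.70°  ✓
  (2,3): δ = 115.37°  ·
  (2,4): δ = 20.55°  ✓
  (3,4): δ = 85.18°  ·
antipodal pairs: 3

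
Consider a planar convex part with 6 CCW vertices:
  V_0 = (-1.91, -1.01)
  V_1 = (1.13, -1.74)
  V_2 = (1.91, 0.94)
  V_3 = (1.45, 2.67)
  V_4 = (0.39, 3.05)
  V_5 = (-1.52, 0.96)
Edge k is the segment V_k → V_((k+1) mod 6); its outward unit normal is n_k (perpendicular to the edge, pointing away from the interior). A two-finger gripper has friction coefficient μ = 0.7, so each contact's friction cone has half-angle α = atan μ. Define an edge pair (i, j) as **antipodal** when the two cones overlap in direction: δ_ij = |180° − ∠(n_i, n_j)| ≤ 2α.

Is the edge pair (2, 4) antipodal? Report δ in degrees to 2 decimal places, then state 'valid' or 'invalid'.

α = atan 0.7 = 34.99°;  2α = 69.98°
edge 2: e_2 = (-0.46, +1.73);  n_2 = (+0.9664, +0.2570)
edge 4: e_4 = (-1.91, -2.09);  n_4 = (-0.7382, +0.6746)
∠(n_2, n_4) = 122.69°
δ = |180° − 122.69°| = 57.31°
57.31° ≤ 2α = 69.98°  →  valid

δ = 57.31°, valid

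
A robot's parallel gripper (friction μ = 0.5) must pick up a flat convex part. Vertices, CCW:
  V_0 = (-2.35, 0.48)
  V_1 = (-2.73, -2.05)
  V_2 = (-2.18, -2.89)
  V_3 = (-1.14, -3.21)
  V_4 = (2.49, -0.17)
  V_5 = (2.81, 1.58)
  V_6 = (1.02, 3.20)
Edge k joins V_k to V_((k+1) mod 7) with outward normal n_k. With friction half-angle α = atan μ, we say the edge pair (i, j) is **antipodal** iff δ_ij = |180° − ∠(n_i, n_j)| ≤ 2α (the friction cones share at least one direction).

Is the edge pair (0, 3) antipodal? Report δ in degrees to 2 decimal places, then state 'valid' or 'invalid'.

δ = 41.51°, valid

α = atan 0.5 = 26.57°;  2α = 53.13°
edge 0: e_0 = (-0.38, -2.53);  n_0 = (-0.9889, +0.1485)
edge 3: e_3 = (+3.63, +3.04);  n_3 = (+0.6421, -0.7667)
∠(n_0, n_3) = 138.49°
δ = |180° − 138.49°| = 41.51°
41.51° ≤ 2α = 53.13°  →  valid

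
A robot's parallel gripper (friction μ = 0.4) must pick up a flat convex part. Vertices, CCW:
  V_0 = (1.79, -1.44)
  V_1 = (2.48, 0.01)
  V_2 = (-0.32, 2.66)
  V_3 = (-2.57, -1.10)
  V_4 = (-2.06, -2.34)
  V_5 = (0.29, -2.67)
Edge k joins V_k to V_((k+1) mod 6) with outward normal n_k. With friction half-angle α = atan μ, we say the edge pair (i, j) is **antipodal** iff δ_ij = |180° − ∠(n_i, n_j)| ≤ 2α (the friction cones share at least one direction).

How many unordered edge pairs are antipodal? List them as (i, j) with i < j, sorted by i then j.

count = 4; pairs: (0,2), (1,3), (1,4), (2,5)

α = atan 0.4 = 21.80°;  2α = 43.60°
n_0 = (+0.9030, -0.4297)
n_1 = (+0.6874, +0.7263)
n_2 = (-0.8581, +0.5135)
n_3 = (-0.9248, -0.3804)
n_4 = (-0.1391, -0.9903)
n_5 = (+0.6341, -0.7733)
  (0,1): δ = 107.98°  ·
  (0,2): δ = 5.45°  ✓
  (0,3): δ = 47.80°  ·
  (0,4): δ = 107.45°  ·
  (0,5): δ = 154.80°  ·
  (1,2): δ = 77.47°  ·
  (1,3): δ = 24.22°  ✓
  (1,4): δ = 35.43°  ✓
  (1,5): δ = 82.78°  ·
  (2,3): δ = 126.75°  ·
  (2,4): δ = 67.10°  ·
  (2,5): δ = 19.75°  ✓
  (3,4): δ = 120.35°  ·
  (3,5): δ = 73.01°  ·
  (4,5): δ = 132.65°  ·
antipodal pairs: 4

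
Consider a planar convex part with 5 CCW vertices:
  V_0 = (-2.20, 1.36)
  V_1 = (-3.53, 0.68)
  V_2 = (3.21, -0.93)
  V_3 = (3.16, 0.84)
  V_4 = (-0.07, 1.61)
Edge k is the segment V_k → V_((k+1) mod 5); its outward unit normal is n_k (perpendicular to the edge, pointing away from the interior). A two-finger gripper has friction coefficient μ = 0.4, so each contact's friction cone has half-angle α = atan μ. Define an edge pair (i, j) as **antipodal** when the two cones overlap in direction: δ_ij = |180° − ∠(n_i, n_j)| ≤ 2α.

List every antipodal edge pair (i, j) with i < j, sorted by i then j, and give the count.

count = 3; pairs: (0,1), (1,3), (1,4)

α = atan 0.4 = 21.80°;  2α = 43.60°
n_0 = (-0.4552, +0.8904)
n_1 = (-0.2323, -0.9726)
n_2 = (+0.9996, +0.0282)
n_3 = (+0.2319, +0.9727)
n_4 = (-0.1166, +0.9932)
  (0,1): δ = 40.51°  ✓
  (0,2): δ = 64.54°  ·
  (0,3): δ = 139.51°  ·
  (0,4): δ = 159.61°  ·
  (1,2): δ = 74.95°  ·
  (1,3): δ = 0.03°  ✓
  (1,4): δ = 20.13°  ✓
  (2,3): δ = 105.03°  ·
  (2,4): δ = 84.92°  ·
  (3,4): δ = 159.90°  ·
antipodal pairs: 3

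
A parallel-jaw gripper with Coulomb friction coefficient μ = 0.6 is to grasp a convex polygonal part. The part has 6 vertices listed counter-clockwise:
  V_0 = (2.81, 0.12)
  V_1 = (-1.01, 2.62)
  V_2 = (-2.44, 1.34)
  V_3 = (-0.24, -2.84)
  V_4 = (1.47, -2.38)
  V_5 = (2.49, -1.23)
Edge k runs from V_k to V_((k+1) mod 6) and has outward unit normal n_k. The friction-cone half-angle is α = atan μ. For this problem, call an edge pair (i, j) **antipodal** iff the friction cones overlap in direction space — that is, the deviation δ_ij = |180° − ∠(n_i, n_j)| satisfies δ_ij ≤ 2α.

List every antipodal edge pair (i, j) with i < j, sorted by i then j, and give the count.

count = 6; pairs: (0,2), (0,3), (1,3), (1,4), (1,5), (2,5)

α = atan 0.6 = 30.96°;  2α = 61.93°
n_0 = (+0.5476, +0.8367)
n_1 = (-0.6669, +0.7451)
n_2 = (-0.8849, -0.4657)
n_3 = (+0.2598, -0.9657)
n_4 = (+0.7481, -0.6636)
n_5 = (+0.9730, -0.2306)
  (0,1): δ = 104.97°  ·
  (0,2): δ = 29.04°  ✓
  (0,3): δ = 48.26°  ✓
  (0,4): δ = 81.63°  ·
  (0,5): δ = 109.87°  ·
  (1,2): δ = 104.07°  ·
  (1,3): δ = 26.78°  ✓
  (1,4): δ = 6.60°  ✓
  (1,5): δ = 34.83°  ✓
  (2,3): δ = 102.70°  ·
  (2,4): δ = 69.33°  ·
  (2,5): δ = 41.09°  ✓
  (3,4): δ = 146.63°  ·
  (3,5): δ = 118.39°  ·
  (4,5): δ = 151.76°  ·
antipodal pairs: 6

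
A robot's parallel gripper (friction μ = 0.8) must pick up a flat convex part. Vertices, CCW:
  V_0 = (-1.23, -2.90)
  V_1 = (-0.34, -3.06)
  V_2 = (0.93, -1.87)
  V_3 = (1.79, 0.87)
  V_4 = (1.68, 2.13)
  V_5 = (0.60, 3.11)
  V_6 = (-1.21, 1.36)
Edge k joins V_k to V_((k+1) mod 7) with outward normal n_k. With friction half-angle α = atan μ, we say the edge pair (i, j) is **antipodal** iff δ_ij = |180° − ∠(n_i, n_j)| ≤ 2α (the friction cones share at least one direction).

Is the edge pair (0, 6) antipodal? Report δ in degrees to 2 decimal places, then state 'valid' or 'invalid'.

α = atan 0.8 = 38.66°;  2α = 77.32°
edge 0: e_0 = (+0.89, -0.16);  n_0 = (-0.1769, -0.9842)
edge 6: e_6 = (-0.02, -4.26);  n_6 = (-1.0000, +0.0047)
∠(n_0, n_6) = 80.08°
δ = |180° − 80.08°| = 99.92°
99.92° > 2α = 77.32°  →  invalid

δ = 99.92°, invalid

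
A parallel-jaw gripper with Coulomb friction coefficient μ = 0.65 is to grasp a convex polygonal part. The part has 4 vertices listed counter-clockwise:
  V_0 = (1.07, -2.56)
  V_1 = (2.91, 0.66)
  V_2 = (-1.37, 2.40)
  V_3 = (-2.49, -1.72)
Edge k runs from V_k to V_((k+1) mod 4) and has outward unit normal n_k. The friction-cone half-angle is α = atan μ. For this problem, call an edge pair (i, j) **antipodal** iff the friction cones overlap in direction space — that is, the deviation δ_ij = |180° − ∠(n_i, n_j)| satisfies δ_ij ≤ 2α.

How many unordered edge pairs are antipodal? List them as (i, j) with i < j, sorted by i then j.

α = atan 0.65 = 33.02°;  2α = 66.05°
n_0 = (+0.8682, -0.4961)
n_1 = (+0.3766, +0.9264)
n_2 = (-0.9650, +0.2623)
n_3 = (-0.2296, -0.9733)
  (0,1): δ = 82.38°  ·
  (0,2): δ = 14.54°  ✓
  (0,3): δ = 106.47°  ·
  (1,2): δ = 83.08°  ·
  (1,3): δ = 8.85°  ✓
  (2,3): δ = 88.07°  ·
antipodal pairs: 2

count = 2; pairs: (0,2), (1,3)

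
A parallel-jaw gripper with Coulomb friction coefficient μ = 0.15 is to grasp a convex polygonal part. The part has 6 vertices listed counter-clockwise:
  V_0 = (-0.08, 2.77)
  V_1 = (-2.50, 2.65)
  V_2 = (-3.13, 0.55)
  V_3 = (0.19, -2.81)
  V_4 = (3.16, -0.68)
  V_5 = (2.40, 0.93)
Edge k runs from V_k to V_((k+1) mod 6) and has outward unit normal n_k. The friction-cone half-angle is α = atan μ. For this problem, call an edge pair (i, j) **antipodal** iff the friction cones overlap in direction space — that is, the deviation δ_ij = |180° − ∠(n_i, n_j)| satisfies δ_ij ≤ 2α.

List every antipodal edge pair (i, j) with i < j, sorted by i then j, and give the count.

α = atan 0.15 = 8.53°;  2α = 17.06°
n_0 = (-0.0495, +0.9988)
n_1 = (-0.9578, +0.2873)
n_2 = (-0.7113, -0.7029)
n_3 = (+0.5828, -0.8126)
n_4 = (+0.9043, +0.4269)
n_5 = (+0.5958, +0.8031)
  (0,1): δ = 109.54°  ·
  (0,2): δ = 48.18°  ·
  (0,3): δ = 32.81°  ·
  (0,4): δ = 112.43°  ·
  (0,5): δ = 140.59°  ·
  (1,2): δ = 118.64°  ·
  (1,3): δ = 37.65°  ·
  (1,4): δ = 41.97°  ·
  (1,5): δ = 70.13°  ·
  (2,3): δ = 99.01°  ·
  (2,4): δ = 19.39°  ·
  (2,5): δ = 8.77°  ✓
  (3,4): δ = 100.38°  ·
  (3,5): δ = 72.22°  ·
  (4,5): δ = 151.84°  ·
antipodal pairs: 1

count = 1; pairs: (2,5)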